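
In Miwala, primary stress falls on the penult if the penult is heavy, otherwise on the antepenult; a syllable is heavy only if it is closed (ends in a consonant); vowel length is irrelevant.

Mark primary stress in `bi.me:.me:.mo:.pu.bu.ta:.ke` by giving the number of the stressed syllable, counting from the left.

Weights: 6 bu L, 7 ta: L, 8 ke L.
The penult (syllable 7, ta:) is light, so stress falls on the antepenult (syllable 6, bu).
Primary stress: syllable 6 → bi.me:.me:.mo:.pu.ˈbu.ta:.ke.

6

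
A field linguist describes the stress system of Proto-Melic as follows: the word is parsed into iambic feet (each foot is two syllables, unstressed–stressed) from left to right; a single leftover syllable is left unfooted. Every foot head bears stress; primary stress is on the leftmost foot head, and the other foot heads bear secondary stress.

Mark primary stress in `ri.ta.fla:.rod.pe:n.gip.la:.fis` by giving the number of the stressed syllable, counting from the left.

Parse left to right into iambic (σˈσ) feet: (ri.ˈta) (fla:.ˈrod) (pe:n.ˈgip) (la:.ˈfis).
Foot heads (stressed positions): 2, 4, 6, 8.
End Rule Leftmost: primary stress on the leftmost head = syllable 2.
Primary stress: syllable 2 → ri.ˈta.fla:.rod.pe:n.gip.la:.fis.

2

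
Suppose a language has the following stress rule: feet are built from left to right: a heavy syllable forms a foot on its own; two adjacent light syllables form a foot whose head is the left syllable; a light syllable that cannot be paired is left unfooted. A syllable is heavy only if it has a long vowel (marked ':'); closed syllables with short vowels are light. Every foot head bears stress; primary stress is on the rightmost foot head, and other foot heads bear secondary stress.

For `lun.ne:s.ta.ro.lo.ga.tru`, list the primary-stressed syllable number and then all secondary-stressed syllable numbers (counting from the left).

Weights: 1 lun L, 2 ne:s H, 3 ta L, 4 ro L, 5 lo L, 6 ga L, 7 tru L.
Parse left to right (heavy = foot alone; LL = one foot; stranded L unfooted): lun (ˈne:s) (ˈta.ro) (ˈlo.ga) tru.
Foot heads: 2, 3, 5.
Primary stress on the rightmost head = syllable 5.
Secondary stress on 2, 3: lun.ˌne:s.ˌta.ro.ˈlo.ga.tru.

primary 5, secondary 2, 3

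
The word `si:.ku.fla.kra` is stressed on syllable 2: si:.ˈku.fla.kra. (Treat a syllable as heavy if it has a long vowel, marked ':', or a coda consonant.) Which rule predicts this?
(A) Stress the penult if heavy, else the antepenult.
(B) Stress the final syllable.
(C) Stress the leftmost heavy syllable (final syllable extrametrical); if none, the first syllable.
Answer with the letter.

Rule A → syllable 2 ✓.
Rule B → syllable 4 (observed: 2).
Rule C → syllable 1 (observed: 2).

A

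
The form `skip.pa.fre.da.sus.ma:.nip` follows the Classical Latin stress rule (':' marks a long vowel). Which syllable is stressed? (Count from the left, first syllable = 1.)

6

Classical Latin: stress the penult if heavy (long vowel or closed), else the antepenult.
Weights: 5 sus H, 6 ma: H, 7 nip H.
The penult (syllable 6, ma:) is heavy, so it takes stress.
Stress on syllable 6: skip.pa.fre.da.sus.ˈma:.nip.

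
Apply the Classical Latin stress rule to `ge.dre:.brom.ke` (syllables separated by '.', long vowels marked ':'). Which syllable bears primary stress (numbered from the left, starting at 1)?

3

Classical Latin: stress the penult if heavy (long vowel or closed), else the antepenult.
Weights: 2 dre: H, 3 brom H, 4 ke L.
The penult (syllable 3, brom) is heavy, so it takes stress.
Stress on syllable 3: ge.dre:.ˈbrom.ke.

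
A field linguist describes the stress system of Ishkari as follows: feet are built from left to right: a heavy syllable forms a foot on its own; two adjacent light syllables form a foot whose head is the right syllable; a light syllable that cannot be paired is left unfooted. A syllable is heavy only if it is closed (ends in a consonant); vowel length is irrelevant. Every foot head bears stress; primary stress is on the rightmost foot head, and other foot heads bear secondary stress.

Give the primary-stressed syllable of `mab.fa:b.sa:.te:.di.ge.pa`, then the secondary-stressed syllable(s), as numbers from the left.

Weights: 1 mab H, 2 fa:b H, 3 sa: L, 4 te: L, 5 di L, 6 ge L, 7 pa L.
Parse left to right (heavy = foot alone; LL = one foot; stranded L unfooted): (ˈmab) (ˈfa:b) (sa:.ˈte:) (di.ˈge) pa.
Foot heads: 1, 2, 4, 6.
Primary stress on the rightmost head = syllable 6.
Secondary stress on 1, 2, 4: ˌmab.ˌfa:b.sa:.ˌte:.di.ˈge.pa.

primary 6, secondary 1, 2, 4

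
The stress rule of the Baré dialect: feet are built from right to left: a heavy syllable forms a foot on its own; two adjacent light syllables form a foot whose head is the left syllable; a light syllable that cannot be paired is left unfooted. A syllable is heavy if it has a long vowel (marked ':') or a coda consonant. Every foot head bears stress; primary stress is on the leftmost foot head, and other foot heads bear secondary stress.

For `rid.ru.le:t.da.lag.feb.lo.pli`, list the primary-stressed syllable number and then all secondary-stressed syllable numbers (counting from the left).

Weights: 1 rid H, 2 ru L, 3 le:t H, 4 da L, 5 lag H, 6 feb H, 7 lo L, 8 pli L.
Parse right to left (heavy = foot alone; LL = one foot; stranded L unfooted): (ˈrid) ru (ˈle:t) da (ˈlag) (ˈfeb) (ˈlo.pli).
Foot heads: 1, 3, 5, 6, 7.
Primary stress on the leftmost head = syllable 1.
Secondary stress on 3, 5, 6, 7: ˈrid.ru.ˌle:t.da.ˌlag.ˌfeb.ˌlo.pli.

primary 1, secondary 3, 5, 6, 7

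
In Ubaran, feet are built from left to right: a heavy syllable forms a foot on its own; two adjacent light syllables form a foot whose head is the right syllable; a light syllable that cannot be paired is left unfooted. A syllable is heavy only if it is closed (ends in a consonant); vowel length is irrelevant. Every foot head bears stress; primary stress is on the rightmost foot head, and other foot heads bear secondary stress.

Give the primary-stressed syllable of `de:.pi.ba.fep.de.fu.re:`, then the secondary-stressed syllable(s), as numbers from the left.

Weights: 1 de: L, 2 pi L, 3 ba L, 4 fep H, 5 de L, 6 fu L, 7 re: L.
Parse left to right (heavy = foot alone; LL = one foot; stranded L unfooted): (de:.ˈpi) ba (ˈfep) (de.ˈfu) re:.
Foot heads: 2, 4, 6.
Primary stress on the rightmost head = syllable 6.
Secondary stress on 2, 4: de:.ˌpi.ba.ˌfep.de.ˈfu.re:.

primary 6, secondary 2, 4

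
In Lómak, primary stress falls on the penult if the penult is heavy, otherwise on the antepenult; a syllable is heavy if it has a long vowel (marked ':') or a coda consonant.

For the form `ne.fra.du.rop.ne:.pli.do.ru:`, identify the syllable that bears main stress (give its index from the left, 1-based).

6

Weights: 6 pli L, 7 do L, 8 ru: H.
The penult (syllable 7, do) is light, so stress falls on the antepenult (syllable 6, pli).
Primary stress: syllable 6 → ne.fra.du.rop.ne:.ˈpli.do.ru:.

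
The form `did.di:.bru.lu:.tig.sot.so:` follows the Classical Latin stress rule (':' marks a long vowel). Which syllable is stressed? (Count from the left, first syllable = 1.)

6

Classical Latin: stress the penult if heavy (long vowel or closed), else the antepenult.
Weights: 5 tig H, 6 sot H, 7 so: H.
The penult (syllable 6, sot) is heavy, so it takes stress.
Stress on syllable 6: did.di:.bru.lu:.tig.ˈsot.so:.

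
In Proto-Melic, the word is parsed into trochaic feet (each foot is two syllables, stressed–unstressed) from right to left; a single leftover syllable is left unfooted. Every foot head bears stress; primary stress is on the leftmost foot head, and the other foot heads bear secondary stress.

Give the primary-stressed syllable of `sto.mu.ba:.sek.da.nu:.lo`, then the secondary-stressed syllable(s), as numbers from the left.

Parse right to left into trochaic (ˈσσ) feet: sto (ˈmu.ba:) (ˈsek.da) (ˈnu:.lo). Syllable 1 is left unfooted.
Foot heads (stressed positions): 2, 4, 6.
End Rule Leftmost: primary stress on the leftmost head = syllable 2.
Secondary stress on 4, 6: sto.ˈmu.ba:.ˌsek.da.ˌnu:.lo.

primary 2, secondary 4, 6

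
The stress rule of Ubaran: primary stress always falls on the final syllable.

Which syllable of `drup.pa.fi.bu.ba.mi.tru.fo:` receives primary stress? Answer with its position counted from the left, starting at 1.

The word has 8 syllables; the final syllable is syllable 8 (fo:).
Primary stress: syllable 8 → drup.pa.fi.bu.ba.mi.tru.ˈfo:.

8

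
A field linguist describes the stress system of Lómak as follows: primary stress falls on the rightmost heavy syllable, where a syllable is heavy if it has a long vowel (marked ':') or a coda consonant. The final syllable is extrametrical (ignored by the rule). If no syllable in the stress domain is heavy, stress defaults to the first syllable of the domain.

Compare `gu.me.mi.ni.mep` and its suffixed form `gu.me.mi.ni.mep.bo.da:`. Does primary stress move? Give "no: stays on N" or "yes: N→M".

Base `gu.me.mi.ni.mep` (5 syllables):
  The final syllable (5, mep) is extrametrical; the stress domain is syllables 1–4.
  Weights: 1 gu L, 2 me L, 3 mi L, 4 ni L.
  No heavy syllable in the domain; default to the first syllable of the domain = syllable 1.
  → primary stress on syllable 1.
Suffixed `gu.me.mi.ni.mep.bo.da:` (7 syllables):
  The final syllable (7, da:) is extrametrical; the stress domain is syllables 1–6.
  Weights: 1 gu L, 2 me L, 3 mi L, 4 ni L, 5 mep H, 6 bo L.
  Heavy syllables in the domain: 5. The rightmost is syllable 5 (mep).
  → primary stress on syllable 5.

yes: 1→5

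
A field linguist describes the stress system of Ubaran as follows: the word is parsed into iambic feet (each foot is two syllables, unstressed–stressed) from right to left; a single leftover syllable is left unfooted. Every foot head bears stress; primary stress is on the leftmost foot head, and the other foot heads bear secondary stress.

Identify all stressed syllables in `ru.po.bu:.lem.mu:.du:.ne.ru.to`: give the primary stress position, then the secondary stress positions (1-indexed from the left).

primary 3, secondary 5, 7, 9

Parse right to left into iambic (σˈσ) feet: ru (po.ˈbu:) (lem.ˈmu:) (du:.ˈne) (ru.ˈto). Syllable 1 is left unfooted.
Foot heads (stressed positions): 3, 5, 7, 9.
End Rule Leftmost: primary stress on the leftmost head = syllable 3.
Secondary stress on 5, 7, 9: ru.po.ˈbu:.lem.ˌmu:.du:.ˌne.ru.ˌto.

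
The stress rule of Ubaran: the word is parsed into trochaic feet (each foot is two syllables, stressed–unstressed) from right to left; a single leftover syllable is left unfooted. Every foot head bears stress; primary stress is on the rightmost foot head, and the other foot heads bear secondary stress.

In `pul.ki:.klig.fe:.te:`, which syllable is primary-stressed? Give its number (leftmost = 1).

4

Parse right to left into trochaic (ˈσσ) feet: pul (ˈki:.klig) (ˈfe:.te:). Syllable 1 is left unfooted.
Foot heads (stressed positions): 2, 4.
End Rule Rightmost: primary stress on the rightmost head = syllable 4.
Primary stress: syllable 4 → pul.ki:.klig.ˈfe:.te:.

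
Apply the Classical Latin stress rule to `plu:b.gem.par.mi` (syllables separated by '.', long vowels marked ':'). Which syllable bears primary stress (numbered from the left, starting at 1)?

3

Classical Latin: stress the penult if heavy (long vowel or closed), else the antepenult.
Weights: 2 gem H, 3 par H, 4 mi L.
The penult (syllable 3, par) is heavy, so it takes stress.
Stress on syllable 3: plu:b.gem.ˈpar.mi.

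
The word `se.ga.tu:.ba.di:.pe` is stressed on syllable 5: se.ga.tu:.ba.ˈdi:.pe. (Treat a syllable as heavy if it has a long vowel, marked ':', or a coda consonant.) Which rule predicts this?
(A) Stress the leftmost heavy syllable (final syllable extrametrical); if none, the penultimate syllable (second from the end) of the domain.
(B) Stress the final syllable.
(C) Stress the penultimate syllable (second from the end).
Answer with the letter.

C

Rule A → syllable 3 (observed: 5).
Rule B → syllable 6 (observed: 5).
Rule C → syllable 5 ✓.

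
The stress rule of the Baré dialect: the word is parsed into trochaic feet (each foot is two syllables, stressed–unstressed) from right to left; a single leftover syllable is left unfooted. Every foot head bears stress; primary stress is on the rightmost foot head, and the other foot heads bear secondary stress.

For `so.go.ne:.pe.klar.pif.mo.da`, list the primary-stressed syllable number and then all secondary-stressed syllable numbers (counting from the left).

Parse right to left into trochaic (ˈσσ) feet: (ˈso.go) (ˈne:.pe) (ˈklar.pif) (ˈmo.da).
Foot heads (stressed positions): 1, 3, 5, 7.
End Rule Rightmost: primary stress on the rightmost head = syllable 7.
Secondary stress on 1, 3, 5: ˌso.go.ˌne:.pe.ˌklar.pif.ˈmo.da.

primary 7, secondary 1, 3, 5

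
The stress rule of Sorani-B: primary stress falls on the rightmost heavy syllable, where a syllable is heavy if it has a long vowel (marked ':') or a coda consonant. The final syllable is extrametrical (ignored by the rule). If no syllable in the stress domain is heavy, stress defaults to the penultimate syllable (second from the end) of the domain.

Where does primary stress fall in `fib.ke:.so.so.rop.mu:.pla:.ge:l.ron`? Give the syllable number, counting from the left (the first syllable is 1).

8

The final syllable (9, ron) is extrametrical; the stress domain is syllables 1–8.
Weights: 1 fib H, 2 ke: H, 3 so L, 4 so L, 5 rop H, 6 mu: H, 7 pla: H, 8 ge:l H.
Heavy syllables in the domain: 1, 2, 5, 6, 7, 8. The rightmost is syllable 8 (ge:l).
Primary stress: syllable 8 → fib.ke:.so.so.rop.mu:.pla:.ˈge:l.ron.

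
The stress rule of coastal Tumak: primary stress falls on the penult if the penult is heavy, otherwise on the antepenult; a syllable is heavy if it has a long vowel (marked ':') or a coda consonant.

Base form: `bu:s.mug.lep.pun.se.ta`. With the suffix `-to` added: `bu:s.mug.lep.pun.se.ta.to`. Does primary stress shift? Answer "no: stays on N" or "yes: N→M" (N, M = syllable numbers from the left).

Base `bu:s.mug.lep.pun.se.ta` (6 syllables):
  Weights: 4 pun H, 5 se L, 6 ta L.
  The penult (syllable 5, se) is light, so stress falls on the antepenult (syllable 4, pun).
  → primary stress on syllable 4.
Suffixed `bu:s.mug.lep.pun.se.ta.to` (7 syllables):
  Weights: 5 se L, 6 ta L, 7 to L.
  The penult (syllable 6, ta) is light, so stress falls on the antepenult (syllable 5, se).
  → primary stress on syllable 5.

yes: 4→5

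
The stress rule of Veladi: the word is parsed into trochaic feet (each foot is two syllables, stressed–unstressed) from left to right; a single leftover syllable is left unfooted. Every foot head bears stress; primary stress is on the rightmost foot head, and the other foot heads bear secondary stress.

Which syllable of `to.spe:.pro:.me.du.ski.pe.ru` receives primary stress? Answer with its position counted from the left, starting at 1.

Parse left to right into trochaic (ˈσσ) feet: (ˈto.spe:) (ˈpro:.me) (ˈdu.ski) (ˈpe.ru).
Foot heads (stressed positions): 1, 3, 5, 7.
End Rule Rightmost: primary stress on the rightmost head = syllable 7.
Primary stress: syllable 7 → to.spe:.pro:.me.du.ski.ˈpe.ru.

7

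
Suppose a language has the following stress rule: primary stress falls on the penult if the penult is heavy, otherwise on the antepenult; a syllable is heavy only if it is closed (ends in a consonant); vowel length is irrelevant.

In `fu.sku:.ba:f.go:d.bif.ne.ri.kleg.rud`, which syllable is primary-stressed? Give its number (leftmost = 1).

Weights: 7 ri L, 8 kleg H, 9 rud H.
The penult (syllable 8, kleg) is heavy, so it takes stress.
Primary stress: syllable 8 → fu.sku:.ba:f.go:d.bif.ne.ri.ˈkleg.rud.

8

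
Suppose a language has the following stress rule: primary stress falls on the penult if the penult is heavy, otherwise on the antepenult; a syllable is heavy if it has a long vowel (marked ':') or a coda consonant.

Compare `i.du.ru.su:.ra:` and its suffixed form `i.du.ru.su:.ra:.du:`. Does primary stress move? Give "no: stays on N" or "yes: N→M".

yes: 4→5

Base `i.du.ru.su:.ra:` (5 syllables):
  Weights: 3 ru L, 4 su: H, 5 ra: H.
  The penult (syllable 4, su:) is heavy, so it takes stress.
  → primary stress on syllable 4.
Suffixed `i.du.ru.su:.ra:.du:` (6 syllables):
  Weights: 4 su: H, 5 ra: H, 6 du: H.
  The penult (syllable 5, ra:) is heavy, so it takes stress.
  → primary stress on syllable 5.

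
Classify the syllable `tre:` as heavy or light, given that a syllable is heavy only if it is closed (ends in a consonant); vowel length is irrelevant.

light

`tre:`: long vowel, open (no coda). Open (no coda) → light.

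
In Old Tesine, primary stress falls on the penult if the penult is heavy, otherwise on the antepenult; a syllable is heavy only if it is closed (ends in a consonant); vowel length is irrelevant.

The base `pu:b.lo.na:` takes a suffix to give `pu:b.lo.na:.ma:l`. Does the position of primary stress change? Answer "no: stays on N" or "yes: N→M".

yes: 1→2

Base `pu:b.lo.na:` (3 syllables):
  Weights: 1 pu:b H, 2 lo L, 3 na: L.
  The penult (syllable 2, lo) is light, so stress falls on the antepenult (syllable 1, pu:b).
  → primary stress on syllable 1.
Suffixed `pu:b.lo.na:.ma:l` (4 syllables):
  Weights: 2 lo L, 3 na: L, 4 ma:l H.
  The penult (syllable 3, na:) is light, so stress falls on the antepenult (syllable 2, lo).
  → primary stress on syllable 2.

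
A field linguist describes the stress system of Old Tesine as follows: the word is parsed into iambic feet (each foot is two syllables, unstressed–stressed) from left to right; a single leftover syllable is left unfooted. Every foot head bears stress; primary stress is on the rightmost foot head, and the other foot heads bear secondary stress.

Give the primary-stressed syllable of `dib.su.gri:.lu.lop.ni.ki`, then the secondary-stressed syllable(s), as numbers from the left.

Parse left to right into iambic (σˈσ) feet: (dib.ˈsu) (gri:.ˈlu) (lop.ˈni) ki. Syllable 7 is left unfooted.
Foot heads (stressed positions): 2, 4, 6.
End Rule Rightmost: primary stress on the rightmost head = syllable 6.
Secondary stress on 2, 4: dib.ˌsu.gri:.ˌlu.lop.ˈni.ki.

primary 6, secondary 2, 4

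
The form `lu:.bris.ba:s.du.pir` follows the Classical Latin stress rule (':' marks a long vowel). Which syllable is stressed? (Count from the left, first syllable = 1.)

Classical Latin: stress the penult if heavy (long vowel or closed), else the antepenult.
Weights: 3 ba:s H, 4 du L, 5 pir H.
The penult (syllable 4, du) is light, so stress falls on the antepenult (syllable 3, ba:s).
Stress on syllable 3: lu:.bris.ˈba:s.du.pir.

3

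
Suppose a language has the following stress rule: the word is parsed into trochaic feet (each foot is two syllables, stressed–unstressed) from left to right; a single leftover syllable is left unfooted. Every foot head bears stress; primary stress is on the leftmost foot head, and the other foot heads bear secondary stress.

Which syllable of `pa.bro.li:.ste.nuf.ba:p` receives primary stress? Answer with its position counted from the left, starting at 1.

1

Parse left to right into trochaic (ˈσσ) feet: (ˈpa.bro) (ˈli:.ste) (ˈnuf.ba:p).
Foot heads (stressed positions): 1, 3, 5.
End Rule Leftmost: primary stress on the leftmost head = syllable 1.
Primary stress: syllable 1 → ˈpa.bro.li:.ste.nuf.ba:p.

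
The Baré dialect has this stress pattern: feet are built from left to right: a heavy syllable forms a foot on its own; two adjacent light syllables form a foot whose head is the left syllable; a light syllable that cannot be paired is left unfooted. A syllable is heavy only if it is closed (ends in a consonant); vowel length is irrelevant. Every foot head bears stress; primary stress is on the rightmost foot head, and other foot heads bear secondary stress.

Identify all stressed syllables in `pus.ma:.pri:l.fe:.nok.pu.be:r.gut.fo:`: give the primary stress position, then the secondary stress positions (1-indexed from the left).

primary 8, secondary 1, 3, 5, 7

Weights: 1 pus H, 2 ma: L, 3 pri:l H, 4 fe: L, 5 nok H, 6 pu L, 7 be:r H, 8 gut H, 9 fo: L.
Parse left to right (heavy = foot alone; LL = one foot; stranded L unfooted): (ˈpus) ma: (ˈpri:l) fe: (ˈnok) pu (ˈbe:r) (ˈgut) fo:.
Foot heads: 1, 3, 5, 7, 8.
Primary stress on the rightmost head = syllable 8.
Secondary stress on 1, 3, 5, 7: ˌpus.ma:.ˌpri:l.fe:.ˌnok.pu.ˌbe:r.ˈgut.fo:.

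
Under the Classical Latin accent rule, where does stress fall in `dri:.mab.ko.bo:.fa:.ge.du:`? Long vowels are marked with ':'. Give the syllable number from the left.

5

Classical Latin: stress the penult if heavy (long vowel or closed), else the antepenult.
Weights: 5 fa: H, 6 ge L, 7 du: H.
The penult (syllable 6, ge) is light, so stress falls on the antepenult (syllable 5, fa:).
Stress on syllable 5: dri:.mab.ko.bo:.ˈfa:.ge.du:.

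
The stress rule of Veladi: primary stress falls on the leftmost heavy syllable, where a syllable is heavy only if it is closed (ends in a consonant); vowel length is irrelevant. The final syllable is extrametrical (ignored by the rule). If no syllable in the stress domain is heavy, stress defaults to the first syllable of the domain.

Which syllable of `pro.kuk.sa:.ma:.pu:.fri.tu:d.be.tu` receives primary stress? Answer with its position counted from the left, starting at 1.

The final syllable (9, tu) is extrametrical; the stress domain is syllables 1–8.
Weights: 1 pro L, 2 kuk H, 3 sa: L, 4 ma: L, 5 pu: L, 6 fri L, 7 tu:d H, 8 be L.
Heavy syllables in the domain: 2, 7. The leftmost is syllable 2 (kuk).
Primary stress: syllable 2 → pro.ˈkuk.sa:.ma:.pu:.fri.tu:d.be.tu.

2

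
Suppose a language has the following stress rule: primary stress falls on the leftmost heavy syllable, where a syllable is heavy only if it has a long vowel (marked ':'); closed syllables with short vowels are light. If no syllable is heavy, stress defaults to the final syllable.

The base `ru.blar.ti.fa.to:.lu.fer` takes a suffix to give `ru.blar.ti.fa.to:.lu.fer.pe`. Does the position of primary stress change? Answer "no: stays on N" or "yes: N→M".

Base `ru.blar.ti.fa.to:.lu.fer` (7 syllables):
  Weights: 1 ru L, 2 blar L, 3 ti L, 4 fa L, 5 to: H, 6 lu L, 7 fer L.
  Heavy syllables in the domain: 5. The leftmost is syllable 5 (to:).
  → primary stress on syllable 5.
Suffixed `ru.blar.ti.fa.to:.lu.fer.pe` (8 syllables):
  Weights: 1 ru L, 2 blar L, 3 ti L, 4 fa L, 5 to: H, 6 lu L, 7 fer L, 8 pe L.
  Heavy syllables in the domain: 5. The leftmost is syllable 5 (to:).
  → primary stress on syllable 5.

no: stays on 5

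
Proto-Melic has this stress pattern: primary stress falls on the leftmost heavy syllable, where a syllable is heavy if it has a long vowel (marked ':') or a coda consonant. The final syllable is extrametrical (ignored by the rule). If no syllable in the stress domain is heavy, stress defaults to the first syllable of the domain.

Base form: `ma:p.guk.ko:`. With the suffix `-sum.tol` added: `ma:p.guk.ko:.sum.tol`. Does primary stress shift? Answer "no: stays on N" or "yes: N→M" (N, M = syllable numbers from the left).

Base `ma:p.guk.ko:` (3 syllables):
  The final syllable (3, ko:) is extrametrical; the stress domain is syllables 1–2.
  Weights: 1 ma:p H, 2 guk H.
  Heavy syllables in the domain: 1, 2. The leftmost is syllable 1 (ma:p).
  → primary stress on syllable 1.
Suffixed `ma:p.guk.ko:.sum.tol` (5 syllables):
  The final syllable (5, tol) is extrametrical; the stress domain is syllables 1–4.
  Weights: 1 ma:p H, 2 guk H, 3 ko: H, 4 sum H.
  Heavy syllables in the domain: 1, 2, 3, 4. The leftmost is syllable 1 (ma:p).
  → primary stress on syllable 1.

no: stays on 1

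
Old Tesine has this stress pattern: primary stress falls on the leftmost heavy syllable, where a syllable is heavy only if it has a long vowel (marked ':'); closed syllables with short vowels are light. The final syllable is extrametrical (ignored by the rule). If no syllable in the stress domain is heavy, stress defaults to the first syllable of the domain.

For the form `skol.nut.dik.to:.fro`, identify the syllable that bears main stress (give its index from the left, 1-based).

4

The final syllable (5, fro) is extrametrical; the stress domain is syllables 1–4.
Weights: 1 skol L, 2 nut L, 3 dik L, 4 to: H.
Heavy syllables in the domain: 4. The leftmost is syllable 4 (to:).
Primary stress: syllable 4 → skol.nut.dik.ˈto:.fro.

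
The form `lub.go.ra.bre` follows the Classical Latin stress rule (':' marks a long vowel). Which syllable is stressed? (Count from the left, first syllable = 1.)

Classical Latin: stress the penult if heavy (long vowel or closed), else the antepenult.
Weights: 2 go L, 3 ra L, 4 bre L.
The penult (syllable 3, ra) is light, so stress falls on the antepenult (syllable 2, go).
Stress on syllable 2: lub.ˈgo.ra.bre.

2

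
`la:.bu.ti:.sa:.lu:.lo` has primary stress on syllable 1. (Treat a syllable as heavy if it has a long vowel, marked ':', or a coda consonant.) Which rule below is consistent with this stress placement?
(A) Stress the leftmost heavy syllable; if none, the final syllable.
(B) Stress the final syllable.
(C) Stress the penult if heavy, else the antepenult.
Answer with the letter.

Rule A → syllable 1 ✓.
Rule B → syllable 6 (observed: 1).
Rule C → syllable 5 (observed: 1).

A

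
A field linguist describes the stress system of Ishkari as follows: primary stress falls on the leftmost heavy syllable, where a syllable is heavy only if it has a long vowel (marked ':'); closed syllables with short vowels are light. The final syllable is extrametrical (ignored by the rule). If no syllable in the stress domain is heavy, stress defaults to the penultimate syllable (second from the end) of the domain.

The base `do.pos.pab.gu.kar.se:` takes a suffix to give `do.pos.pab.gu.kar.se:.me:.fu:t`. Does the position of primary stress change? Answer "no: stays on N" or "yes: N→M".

Base `do.pos.pab.gu.kar.se:` (6 syllables):
  The final syllable (6, se:) is extrametrical; the stress domain is syllables 1–5.
  Weights: 1 do L, 2 pos L, 3 pab L, 4 gu L, 5 kar L.
  No heavy syllable in the domain; default to the penultimate syllable (second from the end) of the domain = syllable 4.
  → primary stress on syllable 4.
Suffixed `do.pos.pab.gu.kar.se:.me:.fu:t` (8 syllables):
  The final syllable (8, fu:t) is extrametrical; the stress domain is syllables 1–7.
  Weights: 1 do L, 2 pos L, 3 pab L, 4 gu L, 5 kar L, 6 se: H, 7 me: H.
  Heavy syllables in the domain: 6, 7. The leftmost is syllable 6 (se:).
  → primary stress on syllable 6.

yes: 4→6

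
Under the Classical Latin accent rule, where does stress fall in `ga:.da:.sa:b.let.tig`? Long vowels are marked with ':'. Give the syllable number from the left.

Classical Latin: stress the penult if heavy (long vowel or closed), else the antepenult.
Weights: 3 sa:b H, 4 let H, 5 tig H.
The penult (syllable 4, let) is heavy, so it takes stress.
Stress on syllable 4: ga:.da:.sa:b.ˈlet.tig.

4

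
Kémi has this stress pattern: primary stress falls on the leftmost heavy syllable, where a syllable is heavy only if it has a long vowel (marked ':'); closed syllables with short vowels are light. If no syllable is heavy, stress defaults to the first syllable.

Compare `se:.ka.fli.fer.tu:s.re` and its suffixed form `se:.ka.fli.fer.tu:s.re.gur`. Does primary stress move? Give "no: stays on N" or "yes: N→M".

Base `se:.ka.fli.fer.tu:s.re` (6 syllables):
  Weights: 1 se: H, 2 ka L, 3 fli L, 4 fer L, 5 tu:s H, 6 re L.
  Heavy syllables in the domain: 1, 5. The leftmost is syllable 1 (se:).
  → primary stress on syllable 1.
Suffixed `se:.ka.fli.fer.tu:s.re.gur` (7 syllables):
  Weights: 1 se: H, 2 ka L, 3 fli L, 4 fer L, 5 tu:s H, 6 re L, 7 gur L.
  Heavy syllables in the domain: 1, 5. The leftmost is syllable 1 (se:).
  → primary stress on syllable 1.

no: stays on 1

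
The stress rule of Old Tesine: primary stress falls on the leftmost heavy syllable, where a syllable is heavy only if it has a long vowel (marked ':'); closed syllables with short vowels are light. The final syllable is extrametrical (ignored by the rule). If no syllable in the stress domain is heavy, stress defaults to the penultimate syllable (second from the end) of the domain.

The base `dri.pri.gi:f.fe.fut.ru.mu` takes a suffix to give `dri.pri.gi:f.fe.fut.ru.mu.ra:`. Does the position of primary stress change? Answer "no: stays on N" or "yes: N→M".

no: stays on 3

Base `dri.pri.gi:f.fe.fut.ru.mu` (7 syllables):
  The final syllable (7, mu) is extrametrical; the stress domain is syllables 1–6.
  Weights: 1 dri L, 2 pri L, 3 gi:f H, 4 fe L, 5 fut L, 6 ru L.
  Heavy syllables in the domain: 3. The leftmost is syllable 3 (gi:f).
  → primary stress on syllable 3.
Suffixed `dri.pri.gi:f.fe.fut.ru.mu.ra:` (8 syllables):
  The final syllable (8, ra:) is extrametrical; the stress domain is syllables 1–7.
  Weights: 1 dri L, 2 pri L, 3 gi:f H, 4 fe L, 5 fut L, 6 ru L, 7 mu L.
  Heavy syllables in the domain: 3. The leftmost is syllable 3 (gi:f).
  → primary stress on syllable 3.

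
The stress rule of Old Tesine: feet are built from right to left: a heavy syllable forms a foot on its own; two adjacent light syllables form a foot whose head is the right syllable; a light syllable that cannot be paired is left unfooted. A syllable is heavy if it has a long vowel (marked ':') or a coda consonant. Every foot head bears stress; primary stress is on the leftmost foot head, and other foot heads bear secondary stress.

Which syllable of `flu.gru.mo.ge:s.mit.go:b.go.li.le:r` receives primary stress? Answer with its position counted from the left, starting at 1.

3

Weights: 1 flu L, 2 gru L, 3 mo L, 4 ge:s H, 5 mit H, 6 go:b H, 7 go L, 8 li L, 9 le:r H.
Parse right to left (heavy = foot alone; LL = one foot; stranded L unfooted): flu (gru.ˈmo) (ˈge:s) (ˈmit) (ˈgo:b) (go.ˈli) (ˈle:r).
Foot heads: 3, 4, 5, 6, 8, 9.
Primary stress on the leftmost head = syllable 3.
Primary stress: syllable 3 → flu.gru.ˈmo.ge:s.mit.go:b.go.li.le:r.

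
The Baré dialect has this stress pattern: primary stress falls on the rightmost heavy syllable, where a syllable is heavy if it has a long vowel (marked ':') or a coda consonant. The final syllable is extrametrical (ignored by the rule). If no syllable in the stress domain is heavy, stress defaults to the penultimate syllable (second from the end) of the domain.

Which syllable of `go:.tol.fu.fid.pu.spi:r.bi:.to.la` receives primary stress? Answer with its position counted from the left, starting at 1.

The final syllable (9, la) is extrametrical; the stress domain is syllables 1–8.
Weights: 1 go: H, 2 tol H, 3 fu L, 4 fid H, 5 pu L, 6 spi:r H, 7 bi: H, 8 to L.
Heavy syllables in the domain: 1, 2, 4, 6, 7. The rightmost is syllable 7 (bi:).
Primary stress: syllable 7 → go:.tol.fu.fid.pu.spi:r.ˈbi:.to.la.

7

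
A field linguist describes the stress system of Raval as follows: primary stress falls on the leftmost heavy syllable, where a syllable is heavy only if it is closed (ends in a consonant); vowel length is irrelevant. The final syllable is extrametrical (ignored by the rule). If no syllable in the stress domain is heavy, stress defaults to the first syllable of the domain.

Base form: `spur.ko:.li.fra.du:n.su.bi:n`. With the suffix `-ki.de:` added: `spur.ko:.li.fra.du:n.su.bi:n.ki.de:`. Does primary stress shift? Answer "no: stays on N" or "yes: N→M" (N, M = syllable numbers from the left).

no: stays on 1

Base `spur.ko:.li.fra.du:n.su.bi:n` (7 syllables):
  The final syllable (7, bi:n) is extrametrical; the stress domain is syllables 1–6.
  Weights: 1 spur H, 2 ko: L, 3 li L, 4 fra L, 5 du:n H, 6 su L.
  Heavy syllables in the domain: 1, 5. The leftmost is syllable 1 (spur).
  → primary stress on syllable 1.
Suffixed `spur.ko:.li.fra.du:n.su.bi:n.ki.de:` (9 syllables):
  The final syllable (9, de:) is extrametrical; the stress domain is syllables 1–8.
  Weights: 1 spur H, 2 ko: L, 3 li L, 4 fra L, 5 du:n H, 6 su L, 7 bi:n H, 8 ki L.
  Heavy syllables in the domain: 1, 5, 7. The leftmost is syllable 1 (spur).
  → primary stress on syllable 1.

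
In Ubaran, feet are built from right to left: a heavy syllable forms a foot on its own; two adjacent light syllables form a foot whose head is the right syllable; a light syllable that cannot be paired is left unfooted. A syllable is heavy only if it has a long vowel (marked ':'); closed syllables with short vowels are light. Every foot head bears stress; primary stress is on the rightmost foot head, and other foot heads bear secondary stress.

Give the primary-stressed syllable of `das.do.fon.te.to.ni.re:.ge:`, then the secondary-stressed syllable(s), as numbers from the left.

Weights: 1 das L, 2 do L, 3 fon L, 4 te L, 5 to L, 6 ni L, 7 re: H, 8 ge: H.
Parse right to left (heavy = foot alone; LL = one foot; stranded L unfooted): (das.ˈdo) (fon.ˈte) (to.ˈni) (ˈre:) (ˈge:).
Foot heads: 2, 4, 6, 7, 8.
Primary stress on the rightmost head = syllable 8.
Secondary stress on 2, 4, 6, 7: das.ˌdo.fon.ˌte.to.ˌni.ˌre:.ˈge:.

primary 8, secondary 2, 4, 6, 7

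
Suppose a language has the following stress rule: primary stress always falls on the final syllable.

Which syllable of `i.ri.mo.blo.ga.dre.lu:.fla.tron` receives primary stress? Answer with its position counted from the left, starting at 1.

The word has 9 syllables; the final syllable is syllable 9 (tron).
Primary stress: syllable 9 → i.ri.mo.blo.ga.dre.lu:.fla.ˈtron.

9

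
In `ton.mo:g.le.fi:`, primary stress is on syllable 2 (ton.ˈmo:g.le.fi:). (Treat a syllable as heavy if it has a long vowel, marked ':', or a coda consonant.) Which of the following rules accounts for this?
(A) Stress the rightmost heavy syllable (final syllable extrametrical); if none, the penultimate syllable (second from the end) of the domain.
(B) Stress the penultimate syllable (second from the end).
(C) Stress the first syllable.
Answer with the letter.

Rule A → syllable 2 ✓.
Rule B → syllable 3 (observed: 2).
Rule C → syllable 1 (observed: 2).

A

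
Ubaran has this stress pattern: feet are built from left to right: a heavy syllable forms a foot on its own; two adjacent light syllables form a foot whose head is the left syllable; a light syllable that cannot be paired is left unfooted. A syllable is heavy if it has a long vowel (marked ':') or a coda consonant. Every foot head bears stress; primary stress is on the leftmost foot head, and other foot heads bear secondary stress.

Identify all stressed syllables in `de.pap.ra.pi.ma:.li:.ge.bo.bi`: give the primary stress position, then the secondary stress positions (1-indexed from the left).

primary 2, secondary 3, 5, 6, 7

Weights: 1 de L, 2 pap H, 3 ra L, 4 pi L, 5 ma: H, 6 li: H, 7 ge L, 8 bo L, 9 bi L.
Parse left to right (heavy = foot alone; LL = one foot; stranded L unfooted): de (ˈpap) (ˈra.pi) (ˈma:) (ˈli:) (ˈge.bo) bi.
Foot heads: 2, 3, 5, 6, 7.
Primary stress on the leftmost head = syllable 2.
Secondary stress on 3, 5, 6, 7: de.ˈpap.ˌra.pi.ˌma:.ˌli:.ˌge.bo.bi.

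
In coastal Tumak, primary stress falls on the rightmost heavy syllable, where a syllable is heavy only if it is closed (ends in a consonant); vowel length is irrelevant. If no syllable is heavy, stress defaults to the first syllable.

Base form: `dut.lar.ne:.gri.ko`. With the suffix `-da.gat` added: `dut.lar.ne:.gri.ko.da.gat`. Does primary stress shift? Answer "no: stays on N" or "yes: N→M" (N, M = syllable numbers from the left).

Base `dut.lar.ne:.gri.ko` (5 syllables):
  Weights: 1 dut H, 2 lar H, 3 ne: L, 4 gri L, 5 ko L.
  Heavy syllables in the domain: 1, 2. The rightmost is syllable 2 (lar).
  → primary stress on syllable 2.
Suffixed `dut.lar.ne:.gri.ko.da.gat` (7 syllables):
  Weights: 1 dut H, 2 lar H, 3 ne: L, 4 gri L, 5 ko L, 6 da L, 7 gat H.
  Heavy syllables in the domain: 1, 2, 7. The rightmost is syllable 7 (gat).
  → primary stress on syllable 7.

yes: 2→7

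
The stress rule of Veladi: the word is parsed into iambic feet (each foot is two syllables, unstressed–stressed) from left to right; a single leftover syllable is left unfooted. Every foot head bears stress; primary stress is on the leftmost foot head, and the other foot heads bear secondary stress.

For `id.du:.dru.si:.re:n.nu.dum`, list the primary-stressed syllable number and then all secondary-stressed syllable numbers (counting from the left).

primary 2, secondary 4, 6

Parse left to right into iambic (σˈσ) feet: (id.ˈdu:) (dru.ˈsi:) (re:n.ˈnu) dum. Syllable 7 is left unfooted.
Foot heads (stressed positions): 2, 4, 6.
End Rule Leftmost: primary stress on the leftmost head = syllable 2.
Secondary stress on 4, 6: id.ˈdu:.dru.ˌsi:.re:n.ˌnu.dum.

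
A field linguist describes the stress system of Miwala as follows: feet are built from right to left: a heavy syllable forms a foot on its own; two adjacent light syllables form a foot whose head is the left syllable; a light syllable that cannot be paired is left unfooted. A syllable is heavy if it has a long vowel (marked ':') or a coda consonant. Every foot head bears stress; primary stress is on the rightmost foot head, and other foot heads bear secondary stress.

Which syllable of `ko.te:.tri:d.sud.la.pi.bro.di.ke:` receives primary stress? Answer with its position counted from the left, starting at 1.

9

Weights: 1 ko L, 2 te: H, 3 tri:d H, 4 sud H, 5 la L, 6 pi L, 7 bro L, 8 di L, 9 ke: H.
Parse right to left (heavy = foot alone; LL = one foot; stranded L unfooted): ko (ˈte:) (ˈtri:d) (ˈsud) (ˈla.pi) (ˈbro.di) (ˈke:).
Foot heads: 2, 3, 4, 5, 7, 9.
Primary stress on the rightmost head = syllable 9.
Primary stress: syllable 9 → ko.te:.tri:d.sud.la.pi.bro.di.ˈke:.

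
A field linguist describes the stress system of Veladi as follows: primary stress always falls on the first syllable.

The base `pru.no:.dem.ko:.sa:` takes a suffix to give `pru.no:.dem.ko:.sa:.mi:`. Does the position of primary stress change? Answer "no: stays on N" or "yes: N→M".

Base `pru.no:.dem.ko:.sa:` (5 syllables):
  The word has 5 syllables; the first syllable is syllable 1 (pru).
  → primary stress on syllable 1.
Suffixed `pru.no:.dem.ko:.sa:.mi:` (6 syllables):
  The word has 6 syllables; the first syllable is syllable 1 (pru).
  → primary stress on syllable 1.

no: stays on 1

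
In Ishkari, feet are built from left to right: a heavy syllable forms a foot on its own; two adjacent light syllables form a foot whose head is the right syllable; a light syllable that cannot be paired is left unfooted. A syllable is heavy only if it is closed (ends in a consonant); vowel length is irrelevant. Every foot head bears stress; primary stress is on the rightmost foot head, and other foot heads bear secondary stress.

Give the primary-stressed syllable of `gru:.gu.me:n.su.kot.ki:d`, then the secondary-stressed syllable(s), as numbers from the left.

Weights: 1 gru: L, 2 gu L, 3 me:n H, 4 su L, 5 kot H, 6 ki:d H.
Parse left to right (heavy = foot alone; LL = one foot; stranded L unfooted): (gru:.ˈgu) (ˈme:n) su (ˈkot) (ˈki:d).
Foot heads: 2, 3, 5, 6.
Primary stress on the rightmost head = syllable 6.
Secondary stress on 2, 3, 5: gru:.ˌgu.ˌme:n.su.ˌkot.ˈki:d.

primary 6, secondary 2, 3, 5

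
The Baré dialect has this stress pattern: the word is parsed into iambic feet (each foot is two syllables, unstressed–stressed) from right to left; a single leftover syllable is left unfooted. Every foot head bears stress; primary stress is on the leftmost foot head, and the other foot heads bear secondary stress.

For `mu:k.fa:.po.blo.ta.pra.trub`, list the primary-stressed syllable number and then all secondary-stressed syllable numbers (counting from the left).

primary 3, secondary 5, 7

Parse right to left into iambic (σˈσ) feet: mu:k (fa:.ˈpo) (blo.ˈta) (pra.ˈtrub). Syllable 1 is left unfooted.
Foot heads (stressed positions): 3, 5, 7.
End Rule Leftmost: primary stress on the leftmost head = syllable 3.
Secondary stress on 5, 7: mu:k.fa:.ˈpo.blo.ˌta.pra.ˌtrub.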